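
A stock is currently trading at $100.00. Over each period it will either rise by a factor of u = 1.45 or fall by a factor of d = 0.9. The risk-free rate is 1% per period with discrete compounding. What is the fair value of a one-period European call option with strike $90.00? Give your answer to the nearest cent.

Risk-neutral probability p = (1 + 0.01 − 0.9)/(1.45 − 0.9) = 0.1100/0.5500 = 0.2000
Terminal stock prices: S_u = 145, S_d = 90
Terminal payoffs (S − K): max(55, 0) = 55, max(0, 0) = 0
Node 0 (S = 100): V_0 = 1/1.01·[0.2000·55.0000 + 0.8000·0.0000] = 10.8911

$10.89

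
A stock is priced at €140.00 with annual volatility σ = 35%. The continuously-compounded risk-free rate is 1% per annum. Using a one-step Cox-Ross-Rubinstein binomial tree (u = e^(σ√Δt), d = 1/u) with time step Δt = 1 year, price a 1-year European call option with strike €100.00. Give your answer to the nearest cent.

€41.76

CRR parameters: u = e^(σ√Δt) = e^(0.35·√1) = 1.4191, d = 1/u = 0.7047
Per-period rate: rΔt = 0.01·1 = 0.01, so R = e^0.01 = 1.0101
Risk-neutral probability p = (e^0.01 − 0.7047)/(1.4191 − 0.7047) = 0.3054/0.7144 = 0.4275
Terminal stock prices: S_u = 198.7, S_d = 98.66
Terminal payoffs (S − K): max(98.67, 0) = 98.67, max(-1.344, 0) = 0
Node 0 (S = 140): V_0 = e^(−0.01)·[0.4275·98.6695 + 0.5725·0.0000] = 41.7567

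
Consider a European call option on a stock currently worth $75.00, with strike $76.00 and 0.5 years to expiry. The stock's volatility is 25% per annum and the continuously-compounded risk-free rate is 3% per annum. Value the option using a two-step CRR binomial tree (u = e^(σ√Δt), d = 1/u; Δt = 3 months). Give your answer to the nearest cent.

$4.98

CRR parameters: u = e^(σ√Δt) = e^(0.25·√0.25) = 1.1331, d = 1/u = 0.8825
Per-period rate: rΔt = 0.03·0.25 = 0.0075, so R = e^0.0075 = 1.0075
Risk-neutral probability p = (e^0.0075 − 0.8825)/(1.1331 − 0.8825) = 0.1250/0.2507 = 0.4988
Terminal stock prices: S_uu = 96.3, S_ud = 75, S_dd = 58.41
Terminal payoffs (S − K): max(20.3, 0) = 20.3, max(-1, 0) = 0, max(-17.59, 0) = 0
Node u (S = 84.99): V_u = e^(−0.0075)·[0.4988·20.3019 + 0.5012·0.0000] = 10.0514
Node d (S = 66.19): V_d = e^(−0.0075)·[0.4988·0.0000 + 0.5012·0.0000] = 0.0000
Node 0 (S = 75): V_0 = e^(−0.0075)·[0.4988·10.0514 + 0.5012·0.0000] = 4.9764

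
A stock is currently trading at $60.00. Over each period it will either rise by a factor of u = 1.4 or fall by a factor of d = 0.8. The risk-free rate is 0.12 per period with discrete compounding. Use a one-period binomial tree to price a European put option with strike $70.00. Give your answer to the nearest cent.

Risk-neutral probability p = (1 + 0.12 − 0.8)/(1.4 − 0.8) = 0.3200/0.6000 = 0.5333
Terminal stock prices: S_u = 84, S_d = 48
Terminal payoffs (K − S): max(-14, 0) = 0, max(22, 0) = 22
Node 0 (S = 60): V_0 = 1/1.12·[0.5333·0.0000 + 0.4667·22.0000] = 9.1667

$9.17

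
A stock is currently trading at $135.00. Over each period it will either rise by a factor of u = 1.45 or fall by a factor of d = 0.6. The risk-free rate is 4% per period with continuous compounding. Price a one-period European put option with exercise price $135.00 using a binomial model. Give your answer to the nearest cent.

Risk-neutral probability p = (e^0.04 − 0.6)/(1.45 − 0.6) = 0.4408/0.8500 = 0.5186
Terminal stock prices: S_u = 195.8, S_d = 81
Terminal payoffs (K − S): max(-60.75, 0) = 0, max(54, 0) = 54
Node 0 (S = 135): V_0 = e^(−0.04)·[0.5186·0.0000 + 0.4814·54.0000] = 24.9763

$24.98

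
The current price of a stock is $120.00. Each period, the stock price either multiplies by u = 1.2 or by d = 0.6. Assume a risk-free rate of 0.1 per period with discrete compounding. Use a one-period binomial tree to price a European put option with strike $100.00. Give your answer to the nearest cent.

Risk-neutral probability p = (1 + 0.1 − 0.6)/(1.2 − 0.6) = 0.5000/0.6000 = 0.8333
Terminal stock prices: S_u = 144, S_d = 72
Terminal payoffs (K − S): max(-44, 0) = 0, max(28, 0) = 28
Node 0 (S = 120): V_0 = 1/1.1·[0.8333·0.0000 + 0.1667·28.0000] = 4.2424

$4.24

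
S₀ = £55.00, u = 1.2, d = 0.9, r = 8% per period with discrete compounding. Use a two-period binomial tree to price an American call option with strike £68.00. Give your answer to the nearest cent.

£3.46

Risk-neutral probability p = (1 + 0.08 − 0.9)/(1.2 − 0.9) = 0.1800/0.3000 = 0.6000
Terminal stock prices: S_uu = 79.2, S_ud = 59.4, S_dd = 44.55
Terminal payoffs (S − K): max(11.2, 0) = 11.2, max(-8.6, 0) = 0, max(-23.45, 0) = 0
Node u (S = 66): continuation = 1/1.08·[0.6000·11.2000 + 0.4000·0.0000] = 6.2222; exercise value = 0.0000 ≤ continuation, so V_u = 6.2222
Node d (S = 49.5): continuation = 1/1.08·[0.6000·0.0000 + 0.4000·0.0000] = 0.0000; exercise value = 0.0000 ≤ continuation, so V_d = 0.0000
Node 0 (S = 55): continuation = 1/1.08·[0.6000·6.2222 + 0.4000·0.0000] = 3.4568; exercise value = 0.0000 ≤ continuation, so V_0 = 3.4568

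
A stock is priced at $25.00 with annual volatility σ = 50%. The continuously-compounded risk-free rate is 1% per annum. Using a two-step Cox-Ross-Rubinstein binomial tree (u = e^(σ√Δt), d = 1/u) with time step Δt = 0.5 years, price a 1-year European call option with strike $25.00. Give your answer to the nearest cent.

CRR parameters: u = e^(σ√Δt) = e^(0.5·√0.5) = 1.4241, d = 1/u = 0.7022
Per-period rate: rΔt = 0.01·0.5 = 0.005, so R = e^0.005 = 1.0050
Risk-neutral probability p = (e^0.005 − 0.7022)/(1.4241 − 0.7022) = 0.3028/0.7219 = 0.4195
Terminal stock prices: S_uu = 50.7, S_ud = 25, S_dd = 12.33
Terminal payoffs (S − K): max(25.7, 0) = 25.7, max(0, 0) = 0, max(-12.67, 0) = 0
Node u (S = 35.6): V_u = e^(−0.005)·[0.4195·25.7029 + 0.5805·0.0000] = 10.7277
Node d (S = 17.55): V_d = e^(−0.005)·[0.4195·0.0000 + 0.5805·0.0000] = 0.0000
Node 0 (S = 25): V_0 = e^(−0.005)·[0.4195·10.7277 + 0.5805·0.0000] = 4.4774

$4.48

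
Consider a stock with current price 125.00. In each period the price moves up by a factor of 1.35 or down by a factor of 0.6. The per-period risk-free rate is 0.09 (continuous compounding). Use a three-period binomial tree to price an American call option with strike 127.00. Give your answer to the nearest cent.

42.71

Risk-neutral probability p = (e^0.09 − 0.6)/(1.35 − 0.6) = 0.4942/0.7500 = 0.6589
Terminal stock prices: S_uuu = 307.5, S_uud = 136.7, S_udd = 60.75, S_ddd = 27
Terminal payoffs (S − K): max(180.5, 0) = 180.5, max(9.688, 0) = 9.688, max(-66.25, 0) = 0, max(-100, 0) = 0
Node uu (S = 227.8): continuation = e^(−0.09)·[0.6589·180.5469 + 0.3411·9.6875] = 111.7432; exercise value = 100.8125 ≤ continuation, so V_uu = 111.7432
Node ud (S = 101.2): continuation = e^(−0.09)·[0.6589·9.6875 + 0.3411·0.0000] = 5.8337; exercise value = 0.0000 ≤ continuation, so V_ud = 5.8337
Node dd (S = 45): continuation = e^(−0.09)·[0.6589·0.0000 + 0.3411·0.0000] = 0.0000; exercise value = 0.0000 ≤ continuation, so V_dd = 0.0000
Node u (S = 168.8): continuation = e^(−0.09)·[0.6589·111.7432 + 0.3411·5.8337] = 69.1091; exercise value = 41.7500 ≤ continuation, so V_u = 69.1091
Node d (S = 75): continuation = e^(−0.09)·[0.6589·5.8337 + 0.3411·0.0000] = 3.5130; exercise value = 0.0000 ≤ continuation, so V_d = 3.5130
Node 0 (S = 125): continuation = e^(−0.09)·[0.6589·69.1091 + 0.3411·3.5130] = 42.7118; exercise value = 0.0000 ≤ continuation, so V_0 = 42.7118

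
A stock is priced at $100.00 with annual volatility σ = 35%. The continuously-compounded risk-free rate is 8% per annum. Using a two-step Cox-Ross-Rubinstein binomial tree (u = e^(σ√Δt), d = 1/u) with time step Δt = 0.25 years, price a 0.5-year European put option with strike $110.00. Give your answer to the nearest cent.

CRR parameters: u = e^(σ√Δt) = e^(0.35·√0.25) = 1.1912, d = 1/u = 0.8395
Per-period rate: rΔt = 0.08·0.25 = 0.02, so R = e^0.02 = 1.0202
Risk-neutral probability p = (e^0.02 − 0.8395)/(1.1912 − 0.8395) = 0.1807/0.3518 = 0.5138
Terminal stock prices: S_uu = 141.9, S_ud = 100, S_dd = 70.47
Terminal payoffs (K − S): max(-31.91, 0) = 0, max(10, 0) = 10, max(39.53, 0) = 39.53
Node u (S = 119.1): V_u = e^(−0.02)·[0.5138·0.0000 + 0.4862·10.0000] = 4.7659
Node d (S = 83.95): V_d = e^(−0.02)·[0.5138·10.0000 + 0.4862·39.5312] = 23.8762
Node 0 (S = 100): V_0 = e^(−0.02)·[0.5138·4.7659 + 0.4862·23.8762] = 13.7792

$13.78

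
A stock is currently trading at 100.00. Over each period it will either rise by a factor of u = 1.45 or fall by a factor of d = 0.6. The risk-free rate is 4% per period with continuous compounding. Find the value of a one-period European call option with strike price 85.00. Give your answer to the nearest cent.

Risk-neutral probability p = (e^0.04 − 0.6)/(1.45 − 0.6) = 0.4408/0.8500 = 0.5186
Terminal stock prices: S_u = 145, S_d = 60
Terminal payoffs (S − K): max(60, 0) = 60, max(-25, 0) = 0
Node 0 (S = 100): V_0 = e^(−0.04)·[0.5186·60.0000 + 0.4814·0.0000] = 29.8960

29.90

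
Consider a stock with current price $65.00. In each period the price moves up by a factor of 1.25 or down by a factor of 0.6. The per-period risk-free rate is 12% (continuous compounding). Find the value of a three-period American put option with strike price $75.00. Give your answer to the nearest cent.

Risk-neutral probability p = (e^0.12 − 0.6)/(1.25 − 0.6) = 0.5275/0.6500 = 0.8115
Terminal stock prices: S_uuu = 127, S_uud = 60.94, S_udd = 29.25, S_ddd = 14.04
Terminal payoffs (K − S): max(-51.95, 0) = 0, max(14.06, 0) = 14.06, max(45.75, 0) = 45.75, max(60.96, 0) = 60.96
Node uu (S = 101.6): continuation = e^(−0.12)·[0.8115·0.0000 + 0.1885·14.0625] = 2.3506; exercise value = 0.0000 ≤ continuation, so V_uu = 2.3506
Node ud (S = 48.75): continuation = e^(−0.12)·[0.8115·14.0625 + 0.1885·45.7500] = 17.7690; exercise value = 26.2500 > continuation, so V_ud = 26.2500 (exercise)
Node dd (S = 23.4): continuation = e^(−0.12)·[0.8115·45.7500 + 0.1885·60.9600] = 43.1190; exercise value = 51.6000 > continuation, so V_dd = 51.6000 (exercise)
Node u (S = 81.25): continuation = e^(−0.12)·[0.8115·2.3506 + 0.1885·26.2500] = 6.0797; exercise value = 0.0000 ≤ continuation, so V_u = 6.0797
Node d (S = 39): continuation = e^(−0.12)·[0.8115·26.2500 + 0.1885·51.6000] = 27.5190; exercise value = 36.0000 > continuation, so V_d = 36.0000 (exercise)
Node 0 (S = 65): continuation = e^(−0.12)·[0.8115·6.0797 + 0.1885·36.0000] = 10.3935; exercise value = 10.0000 ≤ continuation, so V_0 = 10.3935

$10.39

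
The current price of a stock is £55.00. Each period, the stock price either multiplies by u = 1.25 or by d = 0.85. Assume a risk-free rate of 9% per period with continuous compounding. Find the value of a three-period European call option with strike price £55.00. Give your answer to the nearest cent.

£15.10

Risk-neutral probability p = (e^0.09 − 0.85)/(1.25 − 0.85) = 0.2442/0.4000 = 0.6104
Terminal stock prices: S_uuu = 107.4, S_uud = 73.05, S_udd = 49.67, S_ddd = 33.78
Terminal payoffs (S − K): max(52.42, 0) = 52.42, max(18.05, 0) = 18.05, max(-5.328, 0) = 0, max(-21.22, 0) = 0
Node uu (S = 85.94): V_uu = e^(−0.09)·[0.6104·52.4219 + 0.3896·18.0469] = 35.6713
Node ud (S = 58.44): V_ud = e^(−0.09)·[0.6104·18.0469 + 0.3896·0.0000] = 10.0683
Node dd (S = 39.74): V_dd = e^(−0.09)·[0.6104·0.0000 + 0.3896·0.0000] = 0.0000
Node u (S = 68.75): V_u = e^(−0.09)·[0.6104·35.6713 + 0.3896·10.0683] = 23.4855
Node d (S = 46.75): V_d = e^(−0.09)·[0.6104·10.0683 + 0.3896·0.0000] = 5.6171
Node 0 (S = 55): V_0 = e^(−0.09)·[0.6104·23.4855 + 0.3896·5.6171] = 15.1024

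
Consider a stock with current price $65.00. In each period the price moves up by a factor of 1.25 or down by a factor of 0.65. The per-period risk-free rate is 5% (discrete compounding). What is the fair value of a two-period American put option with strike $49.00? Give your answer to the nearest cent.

Risk-neutral probability p = (1 + 0.05 − 0.65)/(1.25 − 0.65) = 0.4000/0.6000 = 0.6667
Terminal stock prices: S_uu = 101.6, S_ud = 52.81, S_dd = 27.46
Terminal payoffs (K − S): max(-52.56, 0) = 0, max(-3.812, 0) = 0, max(21.54, 0) = 21.54
Node u (S = 81.25): continuation = 1/1.05·[0.6667·0.0000 + 0.3333·0.0000] = 0.0000; exercise value = 0.0000 ≤ continuation, so V_u = 0.0000
Node d (S = 42.25): continuation = 1/1.05·[0.6667·0.0000 + 0.3333·21.5375] = 6.8373; exercise value = 6.7500 ≤ continuation, so V_d = 6.8373
Node 0 (S = 65): continuation = 1/1.05·[0.6667·0.0000 + 0.3333·6.8373] = 2.1706; exercise value = 0.0000 ≤ continuation, so V_0 = 2.1706

$2.17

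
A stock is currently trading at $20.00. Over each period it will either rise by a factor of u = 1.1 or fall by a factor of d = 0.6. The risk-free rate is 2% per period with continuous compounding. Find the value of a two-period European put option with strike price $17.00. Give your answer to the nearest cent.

Risk-neutral probability p = (e^0.02 − 0.6)/(1.1 − 0.6) = 0.4202/0.5000 = 0.8404
Terminal stock prices: S_uu = 24.2, S_ud = 13.2, S_dd = 7.2
Terminal payoffs (K − S): max(-7.2, 0) = 0, max(3.8, 0) = 3.8, max(9.8, 0) = 9.8
Node u (S = 22): V_u = e^(−0.02)·[0.8404·0.0000 + 0.1596·3.8000] = 0.5945
Node d (S = 12): V_d = e^(−0.02)·[0.8404·3.8000 + 0.1596·9.8000] = 4.6634
Node 0 (S = 20): V_0 = e^(−0.02)·[0.8404·0.5945 + 0.1596·4.6634] = 1.2192

$1.22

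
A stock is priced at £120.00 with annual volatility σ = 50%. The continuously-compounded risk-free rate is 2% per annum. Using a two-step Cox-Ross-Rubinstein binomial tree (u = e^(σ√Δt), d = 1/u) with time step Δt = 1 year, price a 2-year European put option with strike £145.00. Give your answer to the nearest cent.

CRR parameters: u = e^(σ√Δt) = e^(0.5·√1) = 1.6487, d = 1/u = 0.6065
Per-period rate: rΔt = 0.02·1 = 0.02, so R = e^0.02 = 1.0202
Risk-neutral probability p = (e^0.02 − 0.6065)/(1.6487 − 0.6065) = 0.4137/1.0422 = 0.3969
Terminal stock prices: S_uu = 326.2, S_ud = 120, S_dd = 44.15
Terminal payoffs (K − S): max(-181.2, 0) = 0, max(25, 0) = 25, max(100.9, 0) = 100.9
Node u (S = 197.8): V_u = e^(−0.02)·[0.3969·0.0000 + 0.6031·25.0000] = 14.7784
Node d (S = 72.78): V_d = e^(−0.02)·[0.3969·25.0000 + 0.6031·100.8545] = 69.3451
Node 0 (S = 120): V_0 = e^(−0.02)·[0.3969·14.7784 + 0.6031·69.3451] = 46.7420

£46.74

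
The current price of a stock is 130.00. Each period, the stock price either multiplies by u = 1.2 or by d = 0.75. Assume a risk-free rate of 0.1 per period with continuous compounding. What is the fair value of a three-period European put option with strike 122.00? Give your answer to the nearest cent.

Risk-neutral probability p = (e^0.1 − 0.75)/(1.2 − 0.75) = 0.3552/0.4500 = 0.7893
Terminal stock prices: S_uuu = 224.6, S_uud = 140.4, S_udd = 87.75, S_ddd = 54.84
Terminal payoffs (K − S): max(-102.6, 0) = 0, max(-18.4, 0) = 0, max(34.25, 0) = 34.25, max(67.16, 0) = 67.16
Node uu (S = 187.2): V_uu = e^(−0.1)·[0.7893·0.0000 + 0.2107·0.0000] = 0.0000
Node ud (S = 117): V_ud = e^(−0.1)·[0.7893·0.0000 + 0.2107·34.2500] = 6.5307
Node dd (S = 73.12): V_dd = e^(−0.1)·[0.7893·34.2500 + 0.2107·67.1562] = 37.2652
Node u (S = 156): V_u = e^(−0.1)·[0.7893·0.0000 + 0.2107·6.5307] = 1.2453
Node d (S = 97.5): V_d = e^(−0.1)·[0.7893·6.5307 + 0.2107·37.2652] = 11.7696
Node 0 (S = 130): V_0 = e^(−0.1)·[0.7893·1.2453 + 0.2107·11.7696] = 3.1335

3.13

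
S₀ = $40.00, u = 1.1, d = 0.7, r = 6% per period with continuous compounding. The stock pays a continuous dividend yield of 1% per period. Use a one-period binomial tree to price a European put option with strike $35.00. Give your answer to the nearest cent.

Per-period risk-free factor R = e^0.06 = 1.0618; dividend-adjusted growth = e^(0.06−0.01) = 1.0513.
Risk-neutral probability p = (1.0513 − 0.7)/(1.1 − 0.7) = 0.3513/0.4000 = 0.8782
Terminal stock prices: S_u = 44, S_d = 28
Terminal payoffs (K − S): max(-9, 0) = 0, max(7, 0) = 7
Node 0 (S = 40): V_0 = e^(−0.06)·[0.8782·0.0000 + 0.1218·7.0000] = 0.8031

$0.80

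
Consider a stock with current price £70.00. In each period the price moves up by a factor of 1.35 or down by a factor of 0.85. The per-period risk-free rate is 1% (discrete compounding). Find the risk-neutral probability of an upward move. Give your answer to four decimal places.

Risk-neutral probability p = (1 + 0.01 − 0.85)/(1.35 − 0.85) = 0.1600/0.5000 = 0.3200

p = 0.3200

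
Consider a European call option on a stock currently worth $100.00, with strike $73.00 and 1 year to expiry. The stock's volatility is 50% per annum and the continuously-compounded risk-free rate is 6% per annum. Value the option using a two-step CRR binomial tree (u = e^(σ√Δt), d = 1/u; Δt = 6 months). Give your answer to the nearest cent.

$37.89

CRR parameters: u = e^(σ√Δt) = e^(0.5·√0.5) = 1.4241, d = 1/u = 0.7022
Per-period rate: rΔt = 0.06·0.5 = 0.03, so R = e^0.03 = 1.0305
Risk-neutral probability p = (e^0.03 − 0.7022)/(1.4241 − 0.7022) = 0.3283/0.7219 = 0.4547
Terminal stock prices: S_uu = 202.8, S_ud = 100, S_dd = 49.31
Terminal payoffs (S − K): max(129.8, 0) = 129.8, max(27, 0) = 27, max(-23.69, 0) = 0
Node u (S = 142.4): V_u = e^(−0.03)·[0.4547·129.8115 + 0.5453·27.0000] = 71.5694
Node d (S = 70.22): V_d = e^(−0.03)·[0.4547·27.0000 + 0.5453·0.0000] = 11.9142
Node 0 (S = 100): V_0 = e^(−0.03)·[0.4547·71.5694 + 0.5453·11.9142] = 37.8860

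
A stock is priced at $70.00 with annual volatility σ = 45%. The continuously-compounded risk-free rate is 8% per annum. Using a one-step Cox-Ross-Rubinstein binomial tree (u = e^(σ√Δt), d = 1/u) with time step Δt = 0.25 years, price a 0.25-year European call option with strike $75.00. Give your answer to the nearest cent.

CRR parameters: u = e^(σ√Δt) = e^(0.45·√0.25) = 1.2523, d = 1/u = 0.7985
Per-period rate: rΔt = 0.08·0.25 = 0.02, so R = e^0.02 = 1.0202
Risk-neutral probability p = (e^0.02 − 0.7985)/(1.2523 − 0.7985) = 0.2217/0.4538 = 0.4885
Terminal stock prices: S_u = 87.66, S_d = 55.9
Terminal payoffs (S − K): max(12.66, 0) = 12.66, max(-19.1, 0) = 0
Node 0 (S = 70): V_0 = e^(−0.02)·[0.4885·12.6626 + 0.5115·0.0000] = 6.0632

$6.06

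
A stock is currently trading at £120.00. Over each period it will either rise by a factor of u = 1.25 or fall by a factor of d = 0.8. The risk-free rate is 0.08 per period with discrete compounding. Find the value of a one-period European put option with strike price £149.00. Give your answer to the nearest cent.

Risk-neutral probability p = (1 + 0.08 − 0.8)/(1.25 − 0.8) = 0.2800/0.4500 = 0.6222
Terminal stock prices: S_u = 150, S_d = 96
Terminal payoffs (K − S): max(-1, 0) = 0, max(53, 0) = 53
Node 0 (S = 120): V_0 = 1/1.08·[0.6222·0.0000 + 0.3778·53.0000] = 18.5391

£18.54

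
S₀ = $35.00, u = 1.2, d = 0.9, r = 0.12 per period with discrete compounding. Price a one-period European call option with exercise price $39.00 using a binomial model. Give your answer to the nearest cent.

$1.96

Risk-neutral probability p = (1 + 0.12 − 0.9)/(1.2 − 0.9) = 0.2200/0.3000 = 0.7333
Terminal stock prices: S_u = 42, S_d = 31.5
Terminal payoffs (S − K): max(3, 0) = 3, max(-7.5, 0) = 0
Node 0 (S = 35): V_0 = 1/1.12·[0.7333·3.0000 + 0.2667·0.0000] = 1.9643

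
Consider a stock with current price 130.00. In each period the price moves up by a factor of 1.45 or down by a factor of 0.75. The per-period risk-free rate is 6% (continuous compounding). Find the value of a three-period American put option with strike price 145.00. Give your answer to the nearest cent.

Risk-neutral probability p = (e^0.06 − 0.75)/(1.45 − 0.75) = 0.3118/0.7000 = 0.4455
Terminal stock prices: S_uuu = 396.3, S_uud = 205, S_udd = 106, S_ddd = 54.84
Terminal payoffs (K − S): max(-251.3, 0) = 0, max(-59.99, 0) = 0, max(38.97, 0) = 38.97, max(90.16, 0) = 90.16
Node uu (S = 273.3): continuation = e^(−0.06)·[0.4455·0.0000 + 0.5545·0.0000] = 0.0000; exercise value = 0.0000 ≤ continuation, so V_uu = 0.0000
Node ud (S = 141.4): continuation = e^(−0.06)·[0.4455·0.0000 + 0.5545·38.9688] = 20.3505; exercise value = 3.6250 ≤ continuation, so V_ud = 20.3505
Node dd (S = 73.12): continuation = e^(−0.06)·[0.4455·38.9688 + 0.5545·90.1562] = 63.4309; exercise value = 71.8750 > continuation, so V_dd = 71.8750 (exercise)
Node u (S = 188.5): continuation = e^(−0.06)·[0.4455·0.0000 + 0.5545·20.3505] = 10.6276; exercise value = 0.0000 ≤ continuation, so V_u = 10.6276
Node d (S = 97.5): continuation = e^(−0.06)·[0.4455·20.3505 + 0.5545·71.8750] = 46.0728; exercise value = 47.5000 > continuation, so V_d = 47.5000 (exercise)
Node 0 (S = 130): continuation = e^(−0.06)·[0.4455·10.6276 + 0.5545·47.5000] = 29.2644; exercise value = 15.0000 ≤ continuation, so V_0 = 29.2644

29.26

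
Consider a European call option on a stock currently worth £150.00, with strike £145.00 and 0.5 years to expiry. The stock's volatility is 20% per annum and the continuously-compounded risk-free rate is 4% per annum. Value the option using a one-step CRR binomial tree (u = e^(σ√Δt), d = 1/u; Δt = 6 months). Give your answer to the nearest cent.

£14.60

CRR parameters: u = e^(σ√Δt) = e^(0.2·√0.5) = 1.1519, d = 1/u = 0.8681
Per-period rate: rΔt = 0.04·0.5 = 0.02, so R = e^0.02 = 1.0202
Risk-neutral probability p = (e^0.02 − 0.8681)/(1.1519 − 0.8681) = 0.1521/0.2838 = 0.5359
Terminal stock prices: S_u = 172.8, S_d = 130.2
Terminal payoffs (S − K): max(27.79, 0) = 27.79, max(-14.78, 0) = 0
Node 0 (S = 150): V_0 = e^(−0.02)·[0.5359·27.7865 + 0.4641·0.0000] = 14.5956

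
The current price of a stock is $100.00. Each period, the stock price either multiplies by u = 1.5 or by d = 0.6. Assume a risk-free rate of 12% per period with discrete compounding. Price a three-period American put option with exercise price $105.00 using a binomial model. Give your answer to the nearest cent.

$20.70

Risk-neutral probability p = (1 + 0.12 − 0.6)/(1.5 − 0.6) = 0.5200/0.9000 = 0.5778
Terminal stock prices: S_uuu = 337.5, S_uud = 135, S_udd = 54, S_ddd = 21.6
Terminal payoffs (K − S): max(-232.5, 0) = 0, max(-30, 0) = 0, max(51, 0) = 51, max(83.4, 0) = 83.4
Node uu (S = 225): continuation = 1/1.12·[0.5778·0.0000 + 0.4222·0.0000] = 0.0000; exercise value = 0.0000 ≤ continuation, so V_uu = 0.0000
Node ud (S = 90): continuation = 1/1.12·[0.5778·0.0000 + 0.4222·51.0000] = 19.2262; exercise value = 15.0000 ≤ continuation, so V_ud = 19.2262
Node dd (S = 36): continuation = 1/1.12·[0.5778·51.0000 + 0.4222·83.4000] = 57.7500; exercise value = 69.0000 > continuation, so V_dd = 69.0000 (exercise)
Node u (S = 150): continuation = 1/1.12·[0.5778·0.0000 + 0.4222·19.2262] = 7.2480; exercise value = 0.0000 ≤ continuation, so V_u = 7.2480
Node d (S = 60): continuation = 1/1.12·[0.5778·19.2262 + 0.4222·69.0000] = 35.9302; exercise value = 45.0000 > continuation, so V_d = 45.0000 (exercise)
Node 0 (S = 100): continuation = 1/1.12·[0.5778·7.2480 + 0.4222·45.0000] = 20.7033; exercise value = 5.0000 ≤ continuation, so V_0 = 20.7033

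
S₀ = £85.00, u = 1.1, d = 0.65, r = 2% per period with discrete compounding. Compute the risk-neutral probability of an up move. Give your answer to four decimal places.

p = 0.8222

Risk-neutral probability p = (1 + 0.02 − 0.65)/(1.1 − 0.65) = 0.3700/0.4500 = 0.8222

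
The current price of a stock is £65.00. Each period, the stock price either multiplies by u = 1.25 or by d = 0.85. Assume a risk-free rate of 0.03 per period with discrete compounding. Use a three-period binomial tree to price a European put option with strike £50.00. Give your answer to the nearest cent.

£1.54

Risk-neutral probability p = (1 + 0.03 − 0.85)/(1.25 − 0.85) = 0.1800/0.4000 = 0.4500
Terminal stock prices: S_uuu = 127, S_uud = 86.33, S_udd = 58.7, S_ddd = 39.92
Terminal payoffs (K − S): max(-76.95, 0) = 0, max(-36.33, 0) = 0, max(-8.703, 0) = 0, max(10.08, 0) = 10.08
Node uu (S = 101.6): V_uu = 1/1.03·[0.4500·0.0000 + 0.5500·0.0000] = 0.0000
Node ud (S = 69.06): V_ud = 1/1.03·[0.4500·0.0000 + 0.5500·0.0000] = 0.0000
Node dd (S = 46.96): V_dd = 1/1.03·[0.4500·0.0000 + 0.5500·10.0819] = 5.3835
Node u (S = 81.25): V_u = 1/1.03·[0.4500·0.0000 + 0.5500·0.0000] = 0.0000
Node d (S = 55.25): V_d = 1/1.03·[0.4500·0.0000 + 0.5500·5.3835] = 2.8747
Node 0 (S = 65): V_0 = 1/1.03·[0.4500·0.0000 + 0.5500·2.8747] = 1.5350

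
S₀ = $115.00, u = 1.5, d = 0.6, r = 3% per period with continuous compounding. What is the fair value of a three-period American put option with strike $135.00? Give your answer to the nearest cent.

Risk-neutral probability p = (e^0.03 − 0.6)/(1.5 − 0.6) = 0.4305/0.9000 = 0.4783
Terminal stock prices: S_uuu = 388.1, S_uud = 155.2, S_udd = 62.1, S_ddd = 24.84
Terminal payoffs (K − S): max(-253.1, 0) = 0, max(-20.25, 0) = 0, max(72.9, 0) = 72.9, max(110.2, 0) = 110.2
Node uu (S = 258.8): continuation = e^(−0.03)·[0.4783·0.0000 + 0.5217·0.0000] = 0.0000; exercise value = 0.0000 ≤ continuation, so V_uu = 0.0000
Node ud (S = 103.5): continuation = e^(−0.03)·[0.4783·0.0000 + 0.5217·72.9000] = 36.9091; exercise value = 31.5000 ≤ continuation, so V_ud = 36.9091
Node dd (S = 41.4): continuation = e^(−0.03)·[0.4783·72.9000 + 0.5217·110.1600] = 89.6101; exercise value = 93.6000 > continuation, so V_dd = 93.6000 (exercise)
Node u (S = 172.5): continuation = e^(−0.03)·[0.4783·0.0000 + 0.5217·36.9091] = 18.6870; exercise value = 0.0000 ≤ continuation, so V_u = 18.6870
Node d (S = 69): continuation = e^(−0.03)·[0.4783·36.9091 + 0.5217·93.6000] = 64.5208; exercise value = 66.0000 > continuation, so V_d = 66.0000 (exercise)
Node 0 (S = 115): continuation = e^(−0.03)·[0.4783·18.6870 + 0.5217·66.0000] = 42.0892; exercise value = 20.0000 ≤ continuation, so V_0 = 42.0892

$42.09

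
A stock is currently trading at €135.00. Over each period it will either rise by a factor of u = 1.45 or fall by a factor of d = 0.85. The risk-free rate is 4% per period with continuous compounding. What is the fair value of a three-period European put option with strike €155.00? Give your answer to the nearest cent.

Risk-neutral probability p = (e^0.04 − 0.85)/(1.45 − 0.85) = 0.1908/0.6000 = 0.3180
Terminal stock prices: S_uuu = 411.6, S_uud = 241.3, S_udd = 141.4, S_ddd = 82.91
Terminal payoffs (K − S): max(-256.6, 0) = 0, max(-86.26, 0) = 0, max(13.57, 0) = 13.57, max(72.09, 0) = 72.09
Node uu (S = 283.8): V_uu = e^(−0.04)·[0.3180·0.0000 + 0.6820·0.0000] = 0.0000
Node ud (S = 166.4): V_ud = e^(−0.04)·[0.3180·0.0000 + 0.6820·13.5706] = 8.8920
Node dd (S = 97.54): V_dd = e^(−0.04)·[0.3180·13.5706 + 0.6820·72.0931] = 51.3849
Node u (S = 195.8): V_u = e^(−0.04)·[0.3180·0.0000 + 0.6820·8.8920] = 5.8264
Node d (S = 114.8): V_d = e^(−0.04)·[0.3180·8.8920 + 0.6820·51.3849] = 36.3864
Node 0 (S = 135): V_0 = e^(−0.04)·[0.3180·5.8264 + 0.6820·36.3864] = 25.6221

€25.62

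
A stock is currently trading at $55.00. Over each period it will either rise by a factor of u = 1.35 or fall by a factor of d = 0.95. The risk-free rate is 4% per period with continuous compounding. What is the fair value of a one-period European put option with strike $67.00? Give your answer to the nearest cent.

Risk-neutral probability p = (e^0.04 − 0.95)/(1.35 − 0.95) = 0.0908/0.4000 = 0.2270
Terminal stock prices: S_u = 74.25, S_d = 52.25
Terminal payoffs (K − S): max(-7.25, 0) = 0, max(14.75, 0) = 14.75
Node 0 (S = 55): V_0 = e^(−0.04)·[0.2270·0.0000 + 0.7730·14.7500] = 10.9543

$10.95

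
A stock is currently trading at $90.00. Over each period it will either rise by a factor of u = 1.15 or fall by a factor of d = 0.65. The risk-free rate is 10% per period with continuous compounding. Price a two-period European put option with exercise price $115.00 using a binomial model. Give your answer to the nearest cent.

$6.89

Risk-neutral probability p = (e^0.1 − 0.65)/(1.15 − 0.65) = 0.4552/0.5000 = 0.9103
Terminal stock prices: S_uu = 119, S_ud = 67.27, S_dd = 38.03
Terminal payoffs (K − S): max(-4.025, 0) = 0, max(47.73, 0) = 47.73, max(76.97, 0) = 76.97
Node u (S = 103.5): V_u = e^(−0.1)·[0.9103·0.0000 + 0.0897·47.7250] = 3.8717
Node d (S = 58.5): V_d = e^(−0.1)·[0.9103·47.7250 + 0.0897·76.9750] = 45.5563
Node 0 (S = 90): V_0 = e^(−0.1)·[0.9103·3.8717 + 0.0897·45.5563] = 6.8850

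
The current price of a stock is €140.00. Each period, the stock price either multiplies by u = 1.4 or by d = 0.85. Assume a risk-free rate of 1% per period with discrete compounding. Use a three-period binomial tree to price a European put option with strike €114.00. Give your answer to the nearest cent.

€9.70

Risk-neutral probability p = (1 + 0.01 − 0.85)/(1.4 − 0.85) = 0.1600/0.5500 = 0.2909
Terminal stock prices: S_uuu = 384.2, S_uud = 233.2, S_udd = 141.6, S_ddd = 85.98
Terminal payoffs (K − S): max(-270.2, 0) = 0, max(-119.2, 0) = 0, max(-27.61, 0) = 0, max(28.02, 0) = 28.02
Node uu (S = 274.4): V_uu = 1/1.01·[0.2909·0.0000 + 0.7091·0.0000] = 0.0000
Node ud (S = 166.6): V_ud = 1/1.01·[0.2909·0.0000 + 0.7091·0.0000] = 0.0000
Node dd (S = 101.1): V_dd = 1/1.01·[0.2909·0.0000 + 0.7091·28.0225] = 19.6738
Node u (S = 196): V_u = 1/1.01·[0.2909·0.0000 + 0.7091·0.0000] = 0.0000
Node d (S = 119): V_d = 1/1.01·[0.2909·0.0000 + 0.7091·19.6738] = 13.8124
Node 0 (S = 140): V_0 = 1/1.01·[0.2909·0.0000 + 0.7091·13.8124] = 9.6972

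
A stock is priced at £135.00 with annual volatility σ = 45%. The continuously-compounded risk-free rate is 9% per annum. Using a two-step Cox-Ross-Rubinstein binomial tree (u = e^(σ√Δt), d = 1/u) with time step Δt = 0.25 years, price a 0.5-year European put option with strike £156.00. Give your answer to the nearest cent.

£27.14

CRR parameters: u = e^(σ√Δt) = e^(0.45·√0.25) = 1.2523, d = 1/u = 0.7985
Per-period rate: rΔt = 0.09·0.25 = 0.0225, so R = e^0.0225 = 1.0228
Risk-neutral probability p = (e^0.0225 − 0.7985)/(1.2523 − 0.7985) = 0.2242/0.4538 = 0.4941
Terminal stock prices: S_uu = 211.7, S_ud = 135, S_dd = 86.08
Terminal payoffs (K − S): max(-55.72, 0) = 0, max(21, 0) = 21, max(69.92, 0) = 69.92
Node u (S = 169.1): V_u = e^(−0.0225)·[0.4941·0.0000 + 0.5059·21.0000] = 10.3869
Node d (S = 107.8): V_d = e^(−0.0225)·[0.4941·21.0000 + 0.5059·69.9202] = 44.7295
Node 0 (S = 135): V_0 = e^(−0.0225)·[0.4941·10.3869 + 0.5059·44.7295] = 27.1422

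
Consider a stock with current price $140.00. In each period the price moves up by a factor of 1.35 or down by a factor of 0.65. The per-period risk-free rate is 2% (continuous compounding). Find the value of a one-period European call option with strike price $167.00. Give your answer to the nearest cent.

Risk-neutral probability p = (e^0.02 − 0.65)/(1.35 − 0.65) = 0.3702/0.7000 = 0.5289
Terminal stock prices: S_u = 189, S_d = 91
Terminal payoffs (S − K): max(22, 0) = 22, max(-76, 0) = 0
Node 0 (S = 140): V_0 = e^(−0.02)·[0.5289·22.0000 + 0.4711·0.0000] = 11.4045

$11.40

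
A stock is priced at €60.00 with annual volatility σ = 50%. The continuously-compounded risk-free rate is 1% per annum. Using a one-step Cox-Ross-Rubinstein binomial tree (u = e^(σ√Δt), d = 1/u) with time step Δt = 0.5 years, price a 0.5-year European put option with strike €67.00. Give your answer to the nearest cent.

CRR parameters: u = e^(σ√Δt) = e^(0.5·√0.5) = 1.4241, d = 1/u = 0.7022
Per-period rate: rΔt = 0.01·0.5 = 0.005, so R = e^0.005 = 1.0050
Risk-neutral probability p = (e^0.005 − 0.7022)/(1.4241 − 0.7022) = 0.3028/0.7219 = 0.4195
Terminal stock prices: S_u = 85.45, S_d = 42.13
Terminal payoffs (K − S): max(-18.45, 0) = 0, max(24.87, 0) = 24.87
Node 0 (S = 60): V_0 = e^(−0.005)·[0.4195·0.0000 + 0.5805·24.8687] = 14.3652

€14.37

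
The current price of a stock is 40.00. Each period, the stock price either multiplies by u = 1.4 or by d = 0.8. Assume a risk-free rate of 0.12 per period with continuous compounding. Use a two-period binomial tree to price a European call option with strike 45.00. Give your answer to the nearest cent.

Risk-neutral probability p = (e^0.12 − 0.8)/(1.4 − 0.8) = 0.3275/0.6000 = 0.5458
Terminal stock prices: S_uu = 78.4, S_ud = 44.8, S_dd = 25.6
Terminal payoffs (S − K): max(33.4, 0) = 33.4, max(-0.2, 0) = 0, max(-19.4, 0) = 0
Node u (S = 56): V_u = e^(−0.12)·[0.5458·33.4000 + 0.4542·0.0000] = 16.1691
Node d (S = 32): V_d = e^(−0.12)·[0.5458·0.0000 + 0.4542·0.0000] = 0.0000
Node 0 (S = 40): V_0 = e^(−0.12)·[0.5458·16.1691 + 0.4542·0.0000] = 7.8276

7.83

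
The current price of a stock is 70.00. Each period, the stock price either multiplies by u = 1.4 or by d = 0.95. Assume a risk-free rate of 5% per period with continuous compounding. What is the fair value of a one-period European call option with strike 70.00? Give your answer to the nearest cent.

5.99

Risk-neutral probability p = (e^0.05 − 0.95)/(1.4 − 0.95) = 0.1013/0.4500 = 0.2250
Terminal stock prices: S_u = 98, S_d = 66.5
Terminal payoffs (S − K): max(28, 0) = 28, max(-3.5, 0) = 0
Node 0 (S = 70): V_0 = e^(−0.05)·[0.2250·28.0000 + 0.7750·0.0000] = 5.9940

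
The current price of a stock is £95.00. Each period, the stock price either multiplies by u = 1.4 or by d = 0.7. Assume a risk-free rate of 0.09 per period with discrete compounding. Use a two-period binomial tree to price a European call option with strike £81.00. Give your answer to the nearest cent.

Risk-neutral probability p = (1 + 0.09 − 0.7)/(1.4 − 0.7) = 0.3900/0.7000 = 0.5571
Terminal stock prices: S_uu = 186.2, S_ud = 93.1, S_dd = 46.55
Terminal payoffs (S − K): max(105.2, 0) = 105.2, max(12.1, 0) = 12.1, max(-34.45, 0) = 0
Node u (S = 133): V_u = 1/1.09·[0.5571·105.2000 + 0.4429·12.1000] = 58.6881
Node d (S = 66.5): V_d = 1/1.09·[0.5571·12.1000 + 0.4429·0.0000] = 6.1848
Node 0 (S = 95): V_0 = 1/1.09·[0.5571·58.6881 + 0.4429·6.1848] = 32.5107

£32.51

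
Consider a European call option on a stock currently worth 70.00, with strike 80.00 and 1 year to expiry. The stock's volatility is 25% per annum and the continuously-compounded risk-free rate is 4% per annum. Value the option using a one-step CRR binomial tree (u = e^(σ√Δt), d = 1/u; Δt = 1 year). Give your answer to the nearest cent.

CRR parameters: u = e^(σ√Δt) = e^(0.25·√1) = 1.2840, d = 1/u = 0.7788
Per-period rate: rΔt = 0.04·1 = 0.04, so R = e^0.04 = 1.0408
Risk-neutral probability p = (e^0.04 − 0.7788)/(1.2840 − 0.7788) = 0.2620/0.5052 = 0.5186
Terminal stock prices: S_u = 89.88, S_d = 54.52
Terminal payoffs (S − K): max(9.882, 0) = 9.882, max(-25.48, 0) = 0
Node 0 (S = 70): V_0 = e^(−0.04)·[0.5186·9.8818 + 0.4814·0.0000] = 4.9238

4.92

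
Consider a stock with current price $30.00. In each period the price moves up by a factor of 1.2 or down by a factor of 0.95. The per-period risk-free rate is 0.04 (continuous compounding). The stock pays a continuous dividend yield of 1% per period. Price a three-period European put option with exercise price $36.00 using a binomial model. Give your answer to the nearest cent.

$4.23

Per-period risk-free factor R = e^0.04 = 1.0408; dividend-adjusted growth = e^(0.04−0.01) = 1.0305.
Risk-neutral probability p = (1.0305 − 0.95)/(1.2 − 0.95) = 0.0805/0.2500 = 0.3218
Terminal stock prices: S_uuu = 51.84, S_uud = 41.04, S_udd = 32.49, S_ddd = 25.72
Terminal payoffs (K − S): max(-15.84, 0) = 0, max(-5.04, 0) = 0, max(3.51, 0) = 3.51, max(10.28, 0) = 10.28
Node uu (S = 43.2): V_uu = e^(−0.04)·[0.3218·0.0000 + 0.6782·0.0000] = 0.0000
Node ud (S = 34.2): V_ud = e^(−0.04)·[0.3218·0.0000 + 0.6782·3.5100] = 2.2871
Node dd (S = 27.07): V_dd = e^(−0.04)·[0.3218·3.5100 + 0.6782·10.2788] = 7.7828
Node u (S = 36): V_u = e^(−0.04)·[0.3218·0.0000 + 0.6782·2.2871] = 1.4902
Node d (S = 28.5): V_d = e^(−0.04)·[0.3218·2.2871 + 0.6782·7.7828] = 5.7784
Node 0 (S = 30): V_0 = e^(−0.04)·[0.3218·1.4902 + 0.6782·5.7784] = 4.2259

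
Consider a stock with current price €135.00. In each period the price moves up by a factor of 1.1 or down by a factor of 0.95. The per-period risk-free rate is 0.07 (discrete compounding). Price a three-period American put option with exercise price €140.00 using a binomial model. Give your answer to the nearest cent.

€5.00

Risk-neutral probability p = (1 + 0.07 − 0.95)/(1.1 − 0.95) = 0.1200/0.1500 = 0.8000
Terminal stock prices: S_uuu = 179.7, S_uud = 155.2, S_udd = 134, S_ddd = 115.7
Terminal payoffs (K − S): max(-39.69, 0) = 0, max(-15.18, 0) = 0, max(5.979, 0) = 5.979, max(24.25, 0) = 24.25
Node uu (S = 163.4): continuation = 1/1.07·[0.8000·0.0000 + 0.2000·0.0000] = 0.0000; exercise value = 0.0000 ≤ continuation, so V_uu = 0.0000
Node ud (S = 141.1): continuation = 1/1.07·[0.8000·0.0000 + 0.2000·5.9787] = 1.1175; exercise value = 0.0000 ≤ continuation, so V_ud = 1.1175
Node dd (S = 121.8): continuation = 1/1.07·[0.8000·5.9787 + 0.2000·24.2544] = 9.0036; exercise value = 18.1625 > continuation, so V_dd = 18.1625 (exercise)
Node u (S = 148.5): continuation = 1/1.07·[0.8000·0.0000 + 0.2000·1.1175] = 0.2089; exercise value = 0.0000 ≤ continuation, so V_u = 0.2089
Node d (S = 128.2): continuation = 1/1.07·[0.8000·1.1175 + 0.2000·18.1625] = 4.2304; exercise value = 11.7500 > continuation, so V_d = 11.7500 (exercise)
Node 0 (S = 135): continuation = 1/1.07·[0.8000·0.2089 + 0.2000·11.7500] = 2.3524; exercise value = 5.0000 > continuation, so V_0 = 5.0000 (exercise)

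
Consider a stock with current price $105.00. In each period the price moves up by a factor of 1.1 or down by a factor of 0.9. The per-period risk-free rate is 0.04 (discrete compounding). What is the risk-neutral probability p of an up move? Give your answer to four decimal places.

Risk-neutral probability p = (1 + 0.04 − 0.9)/(1.1 − 0.9) = 0.1400/0.2000 = 0.7000

p = 0.7000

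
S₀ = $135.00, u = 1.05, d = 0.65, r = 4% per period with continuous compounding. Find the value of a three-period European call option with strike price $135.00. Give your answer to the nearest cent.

$17.60

Risk-neutral probability p = (e^0.04 − 0.65)/(1.05 − 0.65) = 0.3908/0.4000 = 0.9770
Terminal stock prices: S_uuu = 156.3, S_uud = 96.74, S_udd = 59.89, S_ddd = 37.07
Terminal payoffs (S − K): max(21.28, 0) = 21.28, max(-38.26, 0) = 0, max(-75.11, 0) = 0, max(-97.93, 0) = 0
Node uu (S = 148.8): V_uu = e^(−0.04)·[0.9770·21.2794 + 0.0230·0.0000] = 19.9753
Node ud (S = 92.14): V_ud = e^(−0.04)·[0.9770·0.0000 + 0.0230·0.0000] = 0.0000
Node dd (S = 57.04): V_dd = e^(−0.04)·[0.9770·0.0000 + 0.0230·0.0000] = 0.0000
Node u (S = 141.8): V_u = e^(−0.04)·[0.9770·19.9753 + 0.0230·0.0000] = 18.7512
Node d (S = 87.75): V_d = e^(−0.04)·[0.9770·0.0000 + 0.0230·0.0000] = 0.0000
Node 0 (S = 135): V_0 = e^(−0.04)·[0.9770·18.7512 + 0.0230·0.0000] = 17.6020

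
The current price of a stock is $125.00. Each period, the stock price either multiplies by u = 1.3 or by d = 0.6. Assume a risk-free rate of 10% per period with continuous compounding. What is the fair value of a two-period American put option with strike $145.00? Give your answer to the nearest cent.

Risk-neutral probability p = (e^0.1 − 0.6)/(1.3 − 0.6) = 0.5052/0.7000 = 0.7217
Terminal stock prices: S_uu = 211.3, S_ud = 97.5, S_dd = 45
Terminal payoffs (K − S): max(-66.25, 0) = 0, max(47.5, 0) = 47.5, max(100, 0) = 100
Node u (S = 162.5): continuation = e^(−0.1)·[0.7217·0.0000 + 0.2783·47.5000] = 11.9624; exercise value = 0.0000 ≤ continuation, so V_u = 11.9624
Node d (S = 75): continuation = e^(−0.1)·[0.7217·47.5000 + 0.2783·100.0000] = 56.2014; exercise value = 70.0000 > continuation, so V_d = 70.0000 (exercise)
Node 0 (S = 125): continuation = e^(−0.1)·[0.7217·11.9624 + 0.2783·70.0000] = 25.4403; exercise value = 20.0000 ≤ continuation, so V_0 = 25.4403

$25.44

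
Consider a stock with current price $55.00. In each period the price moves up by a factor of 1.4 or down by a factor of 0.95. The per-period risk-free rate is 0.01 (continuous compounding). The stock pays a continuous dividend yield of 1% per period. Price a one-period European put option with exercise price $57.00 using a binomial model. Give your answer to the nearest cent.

Per-period risk-free factor R = e^0.01 = 1.0101; dividend-adjusted growth = e^(0.01−0.01) = 1.0000.
Risk-neutral probability p = (1.0000 − 0.95)/(1.4 − 0.95) = 0.0500/0.4500 = 0.1111
Terminal stock prices: S_u = 77, S_d = 52.25
Terminal payoffs (K − S): max(-20, 0) = 0, max(4.75, 0) = 4.75
Node 0 (S = 55): V_0 = e^(−0.01)·[0.1111·0.0000 + 0.8889·4.7500] = 4.1802

$4.18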